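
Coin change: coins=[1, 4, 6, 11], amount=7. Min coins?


dp[0]=0; dp[i]=1+min(dp[i-c] for c in coins)
...dp[2]=2, dp[3]=3, dp[4]=1, dp[5]=2, dp[6]=1, dp[7]=2
Minimum coins for 7 = 2


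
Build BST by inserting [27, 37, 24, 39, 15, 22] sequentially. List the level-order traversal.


Root = 27; build tree by BST insertion.
Level-Order traversal: [27, 24, 37, 15, 39, 22]


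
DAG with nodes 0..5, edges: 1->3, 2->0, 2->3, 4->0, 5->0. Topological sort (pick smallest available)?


Kahn's algorithm, process smallest node first
Order: [1, 2, 3, 4, 5, 0]


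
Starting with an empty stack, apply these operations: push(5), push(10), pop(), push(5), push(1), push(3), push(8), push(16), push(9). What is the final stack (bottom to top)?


push(5) -> [5]
push(10) -> [5, 10]
pop() returns 10 -> [5]
push(5) -> [5, 5]
push(1) -> [5, 5, 1]
push(3) -> [5, 5, 1, 3]
push(8) -> [5, 5, 1, 3, 8]
push(16) -> [5, 5, 1, 3, 8, 16]
push(9) -> [5, 5, 1, 3, 8, 16, 9]
Final stack (bottom to top): [5, 5, 1, 3, 8, 16, 9]


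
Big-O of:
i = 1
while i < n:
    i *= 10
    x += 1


Per nesting level: O(log n) = O(log n)
Complexity: O(log n)


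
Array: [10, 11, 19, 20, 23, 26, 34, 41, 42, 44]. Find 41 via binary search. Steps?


Search for 41:
[0,9] mid=4 arr[4]=23
[5,9] mid=7 arr[7]=41
Total: 2 comparisons


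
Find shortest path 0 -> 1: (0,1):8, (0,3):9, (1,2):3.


Dijkstra from 0:
Distances: {0: 0, 1: 8, 2: 11, 3: 9}
Shortest distance to 1 = 8, path = [0, 1]


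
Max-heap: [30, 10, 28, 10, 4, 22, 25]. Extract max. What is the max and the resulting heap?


Max = 30
Replace root with last, heapify down
Resulting heap: [28, 10, 25, 10, 4, 22]


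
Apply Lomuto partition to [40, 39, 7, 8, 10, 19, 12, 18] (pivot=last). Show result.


Elements <= 18 go left of pivot.
Result: [7, 8, 10, 12, 18, 19, 39, 40], pivot at index 4


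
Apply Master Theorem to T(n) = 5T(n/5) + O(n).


a=5, b=5, c=1. log_5(5)=1 = c=1. Case 2: O(n^c log n) = O(n log n)
Complexity: O(n log n)


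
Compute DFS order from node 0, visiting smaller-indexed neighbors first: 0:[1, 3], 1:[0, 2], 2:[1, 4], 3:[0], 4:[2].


DFS stack-based: start with [0]
Visit order: [0, 1, 2, 4, 3]


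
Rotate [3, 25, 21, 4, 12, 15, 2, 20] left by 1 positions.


Left rotate by 1: [25, 21, 4, 12, 15, 2, 20, 3]


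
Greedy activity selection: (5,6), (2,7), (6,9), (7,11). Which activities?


Greedy: pick earliest-ending, then skip overlaps.
Selected (2 activities): [(5, 6), (6, 9)]


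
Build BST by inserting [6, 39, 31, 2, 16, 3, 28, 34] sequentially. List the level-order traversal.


Root = 6; build tree by BST insertion.
Level-Order traversal: [6, 2, 39, 3, 31, 16, 34, 28]


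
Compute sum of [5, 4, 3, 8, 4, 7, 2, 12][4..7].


Prefix sums: [0, 5, 9, 12, 20, 24, 31, 33, 45]
Sum[4..7] = prefix[8] - prefix[4] = 45 - 20 = 25


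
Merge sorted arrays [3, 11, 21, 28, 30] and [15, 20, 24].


Compare heads, take smaller each step.
Merged: [3, 11, 15, 20, 21, 24, 28, 30]


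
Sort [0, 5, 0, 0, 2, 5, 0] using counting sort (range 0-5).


Count array: [4, 0, 1, 0, 0, 2]
Reconstruct: [0, 0, 0, 0, 2, 5, 5]


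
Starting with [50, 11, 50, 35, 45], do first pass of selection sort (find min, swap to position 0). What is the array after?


After one pass: [11, 50, 50, 35, 45]


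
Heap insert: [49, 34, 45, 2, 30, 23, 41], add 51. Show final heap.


Append 51: [49, 34, 45, 2, 30, 23, 41, 51]
Bubble up: swap idx 7(51) with idx 3(2); swap idx 3(51) with idx 1(34); swap idx 1(51) with idx 0(49)
Result: [51, 49, 45, 34, 30, 23, 41, 2]


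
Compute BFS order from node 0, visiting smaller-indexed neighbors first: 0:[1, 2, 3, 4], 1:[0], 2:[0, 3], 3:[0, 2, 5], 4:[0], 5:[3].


BFS queue: start with [0]
Visit order: [0, 1, 2, 3, 4, 5]


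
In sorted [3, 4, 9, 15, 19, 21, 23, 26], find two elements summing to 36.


Two pointers: lo=0, hi=7
Found pair: (15, 21) summing to 36


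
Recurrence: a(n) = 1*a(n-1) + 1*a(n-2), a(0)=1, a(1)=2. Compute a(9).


Build bottom-up:
...a(7)=34, a(8)=55, a(9)=1*55+1*34=89


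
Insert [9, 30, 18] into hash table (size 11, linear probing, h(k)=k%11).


Insertions: 9->slot 9; 30->slot 8; 18->slot 7
Table: [None, None, None, None, None, None, None, 18, 30, 9, None]


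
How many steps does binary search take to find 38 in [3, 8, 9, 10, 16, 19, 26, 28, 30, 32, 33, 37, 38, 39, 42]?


Search for 38:
[0,14] mid=7 arr[7]=28
[8,14] mid=11 arr[11]=37
[12,14] mid=13 arr[13]=39
[12,12] mid=12 arr[12]=38
Total: 4 comparisons


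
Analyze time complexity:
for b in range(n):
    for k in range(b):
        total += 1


Per nesting level: O(n) * O(n) [triangular over b] = O(n^2)
Complexity: O(n^2)


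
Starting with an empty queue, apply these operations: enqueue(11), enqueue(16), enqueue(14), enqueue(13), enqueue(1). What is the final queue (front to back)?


enqueue(11) -> [11]
enqueue(16) -> [11, 16]
enqueue(14) -> [11, 16, 14]
enqueue(13) -> [11, 16, 14, 13]
enqueue(1) -> [11, 16, 14, 13, 1]
Final queue (front to back): [11, 16, 14, 13, 1]


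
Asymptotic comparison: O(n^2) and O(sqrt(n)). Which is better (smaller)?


sublinear grows slower than quadratic
O(sqrt(n)) is asymptotically smaller; O(n^2) grows faster


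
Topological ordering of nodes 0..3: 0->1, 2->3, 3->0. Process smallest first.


Kahn's algorithm, process smallest node first
Order: [2, 3, 0, 1]


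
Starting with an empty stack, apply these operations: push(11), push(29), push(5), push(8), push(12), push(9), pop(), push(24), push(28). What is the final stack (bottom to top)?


push(11) -> [11]
push(29) -> [11, 29]
push(5) -> [11, 29, 5]
push(8) -> [11, 29, 5, 8]
push(12) -> [11, 29, 5, 8, 12]
push(9) -> [11, 29, 5, 8, 12, 9]
pop() returns 9 -> [11, 29, 5, 8, 12]
push(24) -> [11, 29, 5, 8, 12, 24]
push(28) -> [11, 29, 5, 8, 12, 24, 28]
Final stack (bottom to top): [11, 29, 5, 8, 12, 24, 28]


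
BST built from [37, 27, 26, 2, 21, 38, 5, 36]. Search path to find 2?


BST root = 37
Search for 2: compare at each node
Path: [37, 27, 26, 2]


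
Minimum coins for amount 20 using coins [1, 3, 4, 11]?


dp[0]=0; dp[i]=1+min(dp[i-c] for c in coins)
...dp[15]=2, dp[16]=3, dp[17]=3, dp[18]=3, dp[19]=3, dp[20]=4
Minimum coins for 20 = 4


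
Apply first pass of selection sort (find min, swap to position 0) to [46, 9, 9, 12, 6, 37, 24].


After one pass: [6, 9, 9, 12, 46, 37, 24]


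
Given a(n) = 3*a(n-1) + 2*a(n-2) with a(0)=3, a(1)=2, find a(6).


Build bottom-up:
...a(4)=144, a(5)=512, a(6)=3*512+2*144=1824


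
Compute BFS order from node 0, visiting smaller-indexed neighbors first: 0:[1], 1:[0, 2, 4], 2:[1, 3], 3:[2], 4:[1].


BFS queue: start with [0]
Visit order: [0, 1, 2, 4, 3]


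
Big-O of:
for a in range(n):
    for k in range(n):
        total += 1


Per nesting level: O(n) * O(n) = O(n^2)
Complexity: O(n^2)


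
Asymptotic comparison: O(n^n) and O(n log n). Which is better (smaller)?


linearithmic grows slower than n^n
O(n log n) is asymptotically smaller; O(n^n) grows faster


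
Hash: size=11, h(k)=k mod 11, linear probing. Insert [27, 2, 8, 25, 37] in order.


Insertions: 27->slot 5; 2->slot 2; 8->slot 8; 25->slot 3; 37->slot 4
Table: [None, None, 2, 25, 37, 27, None, None, 8, None, None]


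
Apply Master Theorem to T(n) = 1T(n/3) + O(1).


a=1, b=3, c=0. log_3(1)=0 = c=0. Case 2: O(n^c log n) = O(log n)
Complexity: O(log n)


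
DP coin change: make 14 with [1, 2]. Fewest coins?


dp[0]=0; dp[i]=1+min(dp[i-c] for c in coins)
...dp[9]=5, dp[10]=5, dp[11]=6, dp[12]=6, dp[13]=7, dp[14]=7
Minimum coins for 14 = 7


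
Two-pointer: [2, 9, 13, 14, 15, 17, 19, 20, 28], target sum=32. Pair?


Two pointers: lo=0, hi=8
Found pair: (13, 19) summing to 32


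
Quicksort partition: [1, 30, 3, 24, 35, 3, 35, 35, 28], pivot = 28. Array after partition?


Elements <= 28 go left of pivot.
Result: [1, 3, 24, 3, 28, 30, 35, 35, 35], pivot at index 4


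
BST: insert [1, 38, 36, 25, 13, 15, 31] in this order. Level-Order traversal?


Root = 1; build tree by BST insertion.
Level-Order traversal: [1, 38, 36, 25, 13, 31, 15]


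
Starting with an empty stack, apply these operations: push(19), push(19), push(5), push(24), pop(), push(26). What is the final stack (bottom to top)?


push(19) -> [19]
push(19) -> [19, 19]
push(5) -> [19, 19, 5]
push(24) -> [19, 19, 5, 24]
pop() returns 24 -> [19, 19, 5]
push(26) -> [19, 19, 5, 26]
Final stack (bottom to top): [19, 19, 5, 26]


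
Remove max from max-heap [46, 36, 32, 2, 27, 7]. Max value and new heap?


Max = 46
Replace root with last, heapify down
Resulting heap: [36, 27, 32, 2, 7]


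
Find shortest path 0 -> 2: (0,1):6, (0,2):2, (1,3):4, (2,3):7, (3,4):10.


Dijkstra from 0:
Distances: {0: 0, 1: 6, 2: 2, 3: 9, 4: 19}
Shortest distance to 2 = 2, path = [0, 2]


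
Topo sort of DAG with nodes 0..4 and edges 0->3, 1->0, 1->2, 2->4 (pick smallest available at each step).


Kahn's algorithm, process smallest node first
Order: [1, 0, 2, 3, 4]


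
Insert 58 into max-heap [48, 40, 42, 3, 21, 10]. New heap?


Append 58: [48, 40, 42, 3, 21, 10, 58]
Bubble up: swap idx 6(58) with idx 2(42); swap idx 2(58) with idx 0(48)
Result: [58, 40, 48, 3, 21, 10, 42]


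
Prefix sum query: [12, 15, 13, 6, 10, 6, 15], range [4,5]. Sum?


Prefix sums: [0, 12, 27, 40, 46, 56, 62, 77]
Sum[4..5] = prefix[6] - prefix[4] = 62 - 46 = 16


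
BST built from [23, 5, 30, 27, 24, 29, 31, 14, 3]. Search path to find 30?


BST root = 23
Search for 30: compare at each node
Path: [23, 30]


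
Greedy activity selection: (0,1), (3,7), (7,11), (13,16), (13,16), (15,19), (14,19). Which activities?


Greedy: pick earliest-ending, then skip overlaps.
Selected (4 activities): [(0, 1), (3, 7), (7, 11), (13, 16)]


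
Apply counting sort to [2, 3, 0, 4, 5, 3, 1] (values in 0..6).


Count array: [1, 1, 1, 2, 1, 1, 0]
Reconstruct: [0, 1, 2, 3, 3, 4, 5]


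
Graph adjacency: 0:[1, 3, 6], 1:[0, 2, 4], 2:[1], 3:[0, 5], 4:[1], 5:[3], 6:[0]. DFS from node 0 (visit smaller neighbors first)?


DFS stack-based: start with [0]
Visit order: [0, 1, 2, 4, 3, 5, 6]


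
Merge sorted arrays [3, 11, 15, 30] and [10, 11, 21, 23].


Compare heads, take smaller each step.
Merged: [3, 10, 11, 11, 15, 21, 23, 30]


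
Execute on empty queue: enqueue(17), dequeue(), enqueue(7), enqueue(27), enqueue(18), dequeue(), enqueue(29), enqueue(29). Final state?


enqueue(17) -> [17]
dequeue() returns 17 -> []
enqueue(7) -> [7]
enqueue(27) -> [7, 27]
enqueue(18) -> [7, 27, 18]
dequeue() returns 7 -> [27, 18]
enqueue(29) -> [27, 18, 29]
enqueue(29) -> [27, 18, 29, 29]
Final queue (front to back): [27, 18, 29, 29]


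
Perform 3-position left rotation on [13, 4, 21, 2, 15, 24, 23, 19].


Left rotate by 3: [2, 15, 24, 23, 19, 13, 4, 21]


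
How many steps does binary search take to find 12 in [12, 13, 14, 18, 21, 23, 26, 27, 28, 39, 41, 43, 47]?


Search for 12:
[0,12] mid=6 arr[6]=26
[0,5] mid=2 arr[2]=14
[0,1] mid=0 arr[0]=12
Total: 3 comparisons


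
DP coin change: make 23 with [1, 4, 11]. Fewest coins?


dp[0]=0; dp[i]=1+min(dp[i-c] for c in coins)
...dp[18]=5, dp[19]=3, dp[20]=4, dp[21]=5, dp[22]=2, dp[23]=3
Minimum coins for 23 = 3


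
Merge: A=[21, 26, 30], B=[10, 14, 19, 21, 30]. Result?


Compare heads, take smaller each step.
Merged: [10, 14, 19, 21, 21, 26, 30, 30]


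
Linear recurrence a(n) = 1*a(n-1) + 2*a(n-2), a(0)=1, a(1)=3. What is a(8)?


Build bottom-up:
...a(6)=85, a(7)=171, a(8)=1*171+2*85=341


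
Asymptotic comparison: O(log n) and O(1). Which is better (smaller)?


constant grows slower than logarithmic
O(1) is asymptotically smaller; O(log n) grows faster


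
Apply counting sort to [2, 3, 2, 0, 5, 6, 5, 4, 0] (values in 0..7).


Count array: [2, 0, 2, 1, 1, 2, 1, 0]
Reconstruct: [0, 0, 2, 2, 3, 4, 5, 5, 6]


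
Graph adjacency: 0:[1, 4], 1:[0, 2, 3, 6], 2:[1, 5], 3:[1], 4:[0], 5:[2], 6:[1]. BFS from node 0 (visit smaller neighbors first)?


BFS queue: start with [0]
Visit order: [0, 1, 4, 2, 3, 6, 5]


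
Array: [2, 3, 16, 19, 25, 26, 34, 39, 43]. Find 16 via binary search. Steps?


Search for 16:
[0,8] mid=4 arr[4]=25
[0,3] mid=1 arr[1]=3
[2,3] mid=2 arr[2]=16
Total: 3 comparisons


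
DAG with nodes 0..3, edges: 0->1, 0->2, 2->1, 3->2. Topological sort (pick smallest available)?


Kahn's algorithm, process smallest node first
Order: [0, 3, 2, 1]


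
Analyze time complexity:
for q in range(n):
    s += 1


Per nesting level: O(n) = O(n)
Complexity: O(n)


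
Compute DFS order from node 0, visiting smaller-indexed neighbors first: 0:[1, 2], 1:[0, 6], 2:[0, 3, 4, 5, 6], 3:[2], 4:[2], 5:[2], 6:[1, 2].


DFS stack-based: start with [0]
Visit order: [0, 1, 6, 2, 3, 4, 5]


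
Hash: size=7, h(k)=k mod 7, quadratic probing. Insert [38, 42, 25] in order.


Insertions: 38->slot 3; 42->slot 0; 25->slot 4
Table: [42, None, None, 38, 25, None, None]


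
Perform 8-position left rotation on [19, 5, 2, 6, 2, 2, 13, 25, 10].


Left rotate by 8: [10, 19, 5, 2, 6, 2, 2, 13, 25]


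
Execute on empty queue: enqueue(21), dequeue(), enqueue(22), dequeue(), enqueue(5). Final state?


enqueue(21) -> [21]
dequeue() returns 21 -> []
enqueue(22) -> [22]
dequeue() returns 22 -> []
enqueue(5) -> [5]
Final queue (front to back): [5]


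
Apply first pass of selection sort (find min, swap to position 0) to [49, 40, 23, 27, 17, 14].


After one pass: [14, 40, 23, 27, 17, 49]


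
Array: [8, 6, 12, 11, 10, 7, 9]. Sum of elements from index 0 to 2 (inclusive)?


Prefix sums: [0, 8, 14, 26, 37, 47, 54, 63]
Sum[0..2] = prefix[3] - prefix[0] = 26 - 0 = 26


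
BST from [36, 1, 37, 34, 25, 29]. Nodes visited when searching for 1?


BST root = 36
Search for 1: compare at each node
Path: [36, 1]


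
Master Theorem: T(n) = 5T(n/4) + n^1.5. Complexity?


a=5, b=4, c=1.5. log_4(5)=1.161 < c=1.5. Case 3: O(n^c) = O(n^1.500)
Complexity: O(n^1.500)


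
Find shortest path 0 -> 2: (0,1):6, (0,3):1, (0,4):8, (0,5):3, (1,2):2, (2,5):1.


Dijkstra from 0:
Distances: {0: 0, 1: 6, 2: 4, 3: 1, 4: 8, 5: 3}
Shortest distance to 2 = 4, path = [0, 5, 2]


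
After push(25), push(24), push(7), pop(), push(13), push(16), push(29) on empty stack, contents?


push(25) -> [25]
push(24) -> [25, 24]
push(7) -> [25, 24, 7]
pop() returns 7 -> [25, 24]
push(13) -> [25, 24, 13]
push(16) -> [25, 24, 13, 16]
push(29) -> [25, 24, 13, 16, 29]
Final stack (bottom to top): [25, 24, 13, 16, 29]


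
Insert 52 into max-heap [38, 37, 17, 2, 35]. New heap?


Append 52: [38, 37, 17, 2, 35, 52]
Bubble up: swap idx 5(52) with idx 2(17); swap idx 2(52) with idx 0(38)
Result: [52, 37, 38, 2, 35, 17]


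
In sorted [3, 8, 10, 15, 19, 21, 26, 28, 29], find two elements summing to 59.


Two pointers: lo=0, hi=8
No pair sums to 59


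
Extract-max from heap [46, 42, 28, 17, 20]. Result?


Max = 46
Replace root with last, heapify down
Resulting heap: [42, 20, 28, 17]


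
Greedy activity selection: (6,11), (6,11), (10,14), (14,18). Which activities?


Greedy: pick earliest-ending, then skip overlaps.
Selected (2 activities): [(6, 11), (14, 18)]


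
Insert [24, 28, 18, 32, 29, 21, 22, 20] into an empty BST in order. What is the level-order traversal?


Root = 24; build tree by BST insertion.
Level-Order traversal: [24, 18, 28, 21, 32, 20, 22, 29]


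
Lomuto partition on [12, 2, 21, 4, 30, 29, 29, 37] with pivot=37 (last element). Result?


Elements <= 37 go left of pivot.
Result: [12, 2, 21, 4, 30, 29, 29, 37], pivot at index 7


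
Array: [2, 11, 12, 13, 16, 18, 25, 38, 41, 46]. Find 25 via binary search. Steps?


Search for 25:
[0,9] mid=4 arr[4]=16
[5,9] mid=7 arr[7]=38
[5,6] mid=5 arr[5]=18
[6,6] mid=6 arr[6]=25
Total: 4 comparisons


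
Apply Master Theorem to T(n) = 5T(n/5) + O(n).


a=5, b=5, c=1. log_5(5)=1 = c=1. Case 2: O(n^c log n) = O(n log n)
Complexity: O(n log n)


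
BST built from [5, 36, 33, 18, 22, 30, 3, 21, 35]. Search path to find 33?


BST root = 5
Search for 33: compare at each node
Path: [5, 36, 33]


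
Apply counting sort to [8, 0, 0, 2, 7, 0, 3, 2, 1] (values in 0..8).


Count array: [3, 1, 2, 1, 0, 0, 0, 1, 1]
Reconstruct: [0, 0, 0, 1, 2, 2, 3, 7, 8]


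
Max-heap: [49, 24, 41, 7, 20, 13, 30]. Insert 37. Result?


Append 37: [49, 24, 41, 7, 20, 13, 30, 37]
Bubble up: swap idx 7(37) with idx 3(7); swap idx 3(37) with idx 1(24)
Result: [49, 37, 41, 24, 20, 13, 30, 7]


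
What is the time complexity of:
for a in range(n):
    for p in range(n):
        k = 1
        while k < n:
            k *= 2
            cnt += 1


Per nesting level: O(n) * O(n) * O(log n) = O(n^2 log n)
Complexity: O(n^2 log n)


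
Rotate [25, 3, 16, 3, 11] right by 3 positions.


Right rotate by 3: [16, 3, 11, 25, 3]


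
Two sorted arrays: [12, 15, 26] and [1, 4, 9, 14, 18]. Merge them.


Compare heads, take smaller each step.
Merged: [1, 4, 9, 12, 14, 15, 18, 26]


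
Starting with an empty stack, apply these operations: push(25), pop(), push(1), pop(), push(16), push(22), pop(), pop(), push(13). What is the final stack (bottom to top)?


push(25) -> [25]
pop() returns 25 -> []
push(1) -> [1]
pop() returns 1 -> []
push(16) -> [16]
push(22) -> [16, 22]
pop() returns 22 -> [16]
pop() returns 16 -> []
push(13) -> [13]
Final stack (bottom to top): [13]


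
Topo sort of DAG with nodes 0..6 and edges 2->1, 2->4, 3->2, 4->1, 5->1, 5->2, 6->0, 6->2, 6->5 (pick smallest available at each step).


Kahn's algorithm, process smallest node first
Order: [3, 6, 0, 5, 2, 4, 1]


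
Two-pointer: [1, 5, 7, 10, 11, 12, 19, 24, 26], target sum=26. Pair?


Two pointers: lo=0, hi=8
Found pair: (7, 19) summing to 26


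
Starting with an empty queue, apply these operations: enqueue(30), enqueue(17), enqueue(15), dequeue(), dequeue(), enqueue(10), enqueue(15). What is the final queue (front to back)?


enqueue(30) -> [30]
enqueue(17) -> [30, 17]
enqueue(15) -> [30, 17, 15]
dequeue() returns 30 -> [17, 15]
dequeue() returns 17 -> [15]
enqueue(10) -> [15, 10]
enqueue(15) -> [15, 10, 15]
Final queue (front to back): [15, 10, 15]


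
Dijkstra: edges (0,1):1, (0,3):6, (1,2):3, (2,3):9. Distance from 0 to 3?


Dijkstra from 0:
Distances: {0: 0, 1: 1, 2: 4, 3: 6}
Shortest distance to 3 = 6, path = [0, 3]


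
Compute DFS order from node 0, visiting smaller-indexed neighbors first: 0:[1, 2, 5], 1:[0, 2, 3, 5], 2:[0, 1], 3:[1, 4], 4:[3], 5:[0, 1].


DFS stack-based: start with [0]
Visit order: [0, 1, 2, 3, 4, 5]


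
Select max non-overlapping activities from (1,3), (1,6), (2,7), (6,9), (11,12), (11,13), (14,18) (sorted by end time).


Greedy: pick earliest-ending, then skip overlaps.
Selected (4 activities): [(1, 3), (6, 9), (11, 12), (14, 18)]


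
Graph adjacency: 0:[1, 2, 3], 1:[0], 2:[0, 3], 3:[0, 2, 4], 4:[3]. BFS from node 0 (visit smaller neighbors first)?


BFS queue: start with [0]
Visit order: [0, 1, 2, 3, 4]


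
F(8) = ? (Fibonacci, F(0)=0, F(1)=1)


F(n)=F(n-1)+F(n-2)
...F(6)=8, F(7)=13, F(8)=21


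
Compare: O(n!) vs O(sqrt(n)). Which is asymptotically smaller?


sublinear grows slower than factorial
O(sqrt(n)) is asymptotically smaller; O(n!) grows faster


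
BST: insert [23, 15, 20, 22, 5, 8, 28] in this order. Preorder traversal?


Root = 23; build tree by BST insertion.
Preorder traversal: [23, 15, 5, 8, 20, 22, 28]


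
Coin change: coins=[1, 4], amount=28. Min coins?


dp[0]=0; dp[i]=1+min(dp[i-c] for c in coins)
...dp[23]=8, dp[24]=6, dp[25]=7, dp[26]=8, dp[27]=9, dp[28]=7
Minimum coins for 28 = 7


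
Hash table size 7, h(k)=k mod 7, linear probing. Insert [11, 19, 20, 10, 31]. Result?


Insertions: 11->slot 4; 19->slot 5; 20->slot 6; 10->slot 3; 31->slot 0
Table: [31, None, None, 10, 11, 19, 20]


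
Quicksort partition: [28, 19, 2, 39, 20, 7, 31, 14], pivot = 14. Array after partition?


Elements <= 14 go left of pivot.
Result: [2, 7, 14, 39, 20, 19, 31, 28], pivot at index 2


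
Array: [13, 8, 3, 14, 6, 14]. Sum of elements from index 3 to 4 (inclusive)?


Prefix sums: [0, 13, 21, 24, 38, 44, 58]
Sum[3..4] = prefix[5] - prefix[3] = 44 - 24 = 20


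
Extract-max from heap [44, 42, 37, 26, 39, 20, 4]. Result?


Max = 44
Replace root with last, heapify down
Resulting heap: [42, 39, 37, 26, 4, 20]


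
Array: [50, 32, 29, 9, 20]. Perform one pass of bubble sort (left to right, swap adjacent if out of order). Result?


After one pass: [32, 29, 9, 20, 50]


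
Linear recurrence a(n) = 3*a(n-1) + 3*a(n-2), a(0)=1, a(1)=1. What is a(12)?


Build bottom-up:
...a(10)=239841, a(11)=909306, a(12)=3*909306+3*239841=3447441


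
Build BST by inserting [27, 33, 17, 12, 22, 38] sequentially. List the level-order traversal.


Root = 27; build tree by BST insertion.
Level-Order traversal: [27, 17, 33, 12, 22, 38]


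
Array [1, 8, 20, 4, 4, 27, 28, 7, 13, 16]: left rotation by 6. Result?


Left rotate by 6: [28, 7, 13, 16, 1, 8, 20, 4, 4, 27]


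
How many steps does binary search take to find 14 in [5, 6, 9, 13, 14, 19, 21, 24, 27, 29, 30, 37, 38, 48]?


Search for 14:
[0,13] mid=6 arr[6]=21
[0,5] mid=2 arr[2]=9
[3,5] mid=4 arr[4]=14
Total: 3 comparisons


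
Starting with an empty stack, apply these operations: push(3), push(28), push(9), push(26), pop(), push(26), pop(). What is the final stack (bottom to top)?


push(3) -> [3]
push(28) -> [3, 28]
push(9) -> [3, 28, 9]
push(26) -> [3, 28, 9, 26]
pop() returns 26 -> [3, 28, 9]
push(26) -> [3, 28, 9, 26]
pop() returns 26 -> [3, 28, 9]
Final stack (bottom to top): [3, 28, 9]


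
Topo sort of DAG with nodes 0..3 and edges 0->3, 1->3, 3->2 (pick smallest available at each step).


Kahn's algorithm, process smallest node first
Order: [0, 1, 3, 2]


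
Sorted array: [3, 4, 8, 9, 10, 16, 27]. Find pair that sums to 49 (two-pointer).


Two pointers: lo=0, hi=6
No pair sums to 49


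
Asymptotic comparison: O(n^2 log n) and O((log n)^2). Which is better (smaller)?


polylogarithmic grows slower than n^2 log n
O((log n)^2) is asymptotically smaller; O(n^2 log n) grows faster


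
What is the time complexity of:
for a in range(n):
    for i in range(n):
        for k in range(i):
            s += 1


Per nesting level: O(n) * O(n) * O(n) [triangular over i] = O(n^3)
Complexity: O(n^3)


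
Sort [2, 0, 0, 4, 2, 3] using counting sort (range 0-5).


Count array: [2, 0, 2, 1, 1, 0]
Reconstruct: [0, 0, 2, 2, 3, 4]


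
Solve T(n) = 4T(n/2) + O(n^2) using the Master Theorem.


a=4, b=2, c=2. log_2(4)=2 = c=2. Case 2: O(n^c log n) = O(n^2 log n)
Complexity: O(n^2 log n)


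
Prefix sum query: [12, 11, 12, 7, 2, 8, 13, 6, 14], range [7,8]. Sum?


Prefix sums: [0, 12, 23, 35, 42, 44, 52, 65, 71, 85]
Sum[7..8] = prefix[9] - prefix[7] = 85 - 65 = 20


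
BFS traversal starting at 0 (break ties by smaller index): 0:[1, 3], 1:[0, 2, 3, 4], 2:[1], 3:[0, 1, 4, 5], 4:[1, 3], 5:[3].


BFS queue: start with [0]
Visit order: [0, 1, 3, 2, 4, 5]


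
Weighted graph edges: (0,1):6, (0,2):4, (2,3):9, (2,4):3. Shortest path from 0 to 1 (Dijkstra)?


Dijkstra from 0:
Distances: {0: 0, 1: 6, 2: 4, 3: 13, 4: 7}
Shortest distance to 1 = 6, path = [0, 1]


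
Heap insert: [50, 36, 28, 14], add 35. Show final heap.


Append 35: [50, 36, 28, 14, 35]
Bubble up: no swaps needed
Result: [50, 36, 28, 14, 35]


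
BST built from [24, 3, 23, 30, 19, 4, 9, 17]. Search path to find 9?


BST root = 24
Search for 9: compare at each node
Path: [24, 3, 23, 19, 4, 9]


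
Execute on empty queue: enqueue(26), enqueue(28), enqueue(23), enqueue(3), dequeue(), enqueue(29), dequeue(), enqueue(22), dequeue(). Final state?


enqueue(26) -> [26]
enqueue(28) -> [26, 28]
enqueue(23) -> [26, 28, 23]
enqueue(3) -> [26, 28, 23, 3]
dequeue() returns 26 -> [28, 23, 3]
enqueue(29) -> [28, 23, 3, 29]
dequeue() returns 28 -> [23, 3, 29]
enqueue(22) -> [23, 3, 29, 22]
dequeue() returns 23 -> [3, 29, 22]
Final queue (front to back): [3, 29, 22]


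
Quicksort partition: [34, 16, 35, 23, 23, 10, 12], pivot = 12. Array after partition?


Elements <= 12 go left of pivot.
Result: [10, 12, 35, 23, 23, 34, 16], pivot at index 1


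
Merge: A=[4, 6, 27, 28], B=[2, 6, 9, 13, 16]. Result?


Compare heads, take smaller each step.
Merged: [2, 4, 6, 6, 9, 13, 16, 27, 28]


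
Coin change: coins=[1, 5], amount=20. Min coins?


dp[0]=0; dp[i]=1+min(dp[i-c] for c in coins)
...dp[15]=3, dp[16]=4, dp[17]=5, dp[18]=6, dp[19]=7, dp[20]=4
Minimum coins for 20 = 4


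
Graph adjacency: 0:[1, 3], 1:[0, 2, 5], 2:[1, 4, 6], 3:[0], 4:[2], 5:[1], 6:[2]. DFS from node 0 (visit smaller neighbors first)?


DFS stack-based: start with [0]
Visit order: [0, 1, 2, 4, 6, 5, 3]


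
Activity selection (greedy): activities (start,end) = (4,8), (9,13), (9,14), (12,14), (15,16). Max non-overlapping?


Greedy: pick earliest-ending, then skip overlaps.
Selected (3 activities): [(4, 8), (9, 13), (15, 16)]


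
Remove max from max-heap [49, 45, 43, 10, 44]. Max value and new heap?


Max = 49
Replace root with last, heapify down
Resulting heap: [45, 44, 43, 10]


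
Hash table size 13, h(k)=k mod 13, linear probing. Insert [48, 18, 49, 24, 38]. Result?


Insertions: 48->slot 9; 18->slot 5; 49->slot 10; 24->slot 11; 38->slot 12
Table: [None, None, None, None, None, 18, None, None, None, 48, 49, 24, 38]


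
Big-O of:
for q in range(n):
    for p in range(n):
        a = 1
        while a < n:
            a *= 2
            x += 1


Per nesting level: O(n) * O(n) * O(log n) = O(n^2 log n)
Complexity: O(n^2 log n)


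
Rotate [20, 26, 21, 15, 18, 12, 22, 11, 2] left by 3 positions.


Left rotate by 3: [15, 18, 12, 22, 11, 2, 20, 26, 21]


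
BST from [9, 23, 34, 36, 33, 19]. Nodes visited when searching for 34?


BST root = 9
Search for 34: compare at each node
Path: [9, 23, 34]


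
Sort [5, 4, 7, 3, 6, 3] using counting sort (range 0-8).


Count array: [0, 0, 0, 2, 1, 1, 1, 1, 0]
Reconstruct: [3, 3, 4, 5, 6, 7]


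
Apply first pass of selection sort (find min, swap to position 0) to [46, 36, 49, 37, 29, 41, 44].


After one pass: [29, 36, 49, 37, 46, 41, 44]


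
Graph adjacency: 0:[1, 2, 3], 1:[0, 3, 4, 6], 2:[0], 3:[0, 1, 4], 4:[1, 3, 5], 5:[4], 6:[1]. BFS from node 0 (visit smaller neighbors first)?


BFS queue: start with [0]
Visit order: [0, 1, 2, 3, 4, 6, 5]


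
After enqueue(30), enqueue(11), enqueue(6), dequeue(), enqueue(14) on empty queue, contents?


enqueue(30) -> [30]
enqueue(11) -> [30, 11]
enqueue(6) -> [30, 11, 6]
dequeue() returns 30 -> [11, 6]
enqueue(14) -> [11, 6, 14]
Final queue (front to back): [11, 6, 14]


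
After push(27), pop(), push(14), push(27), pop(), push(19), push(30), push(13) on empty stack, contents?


push(27) -> [27]
pop() returns 27 -> []
push(14) -> [14]
push(27) -> [14, 27]
pop() returns 27 -> [14]
push(19) -> [14, 19]
push(30) -> [14, 19, 30]
push(13) -> [14, 19, 30, 13]
Final stack (bottom to top): [14, 19, 30, 13]


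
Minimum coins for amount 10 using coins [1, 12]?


dp[0]=0; dp[i]=1+min(dp[i-c] for c in coins)
...dp[5]=5, dp[6]=6, dp[7]=7, dp[8]=8, dp[9]=9, dp[10]=10
Minimum coins for 10 = 10


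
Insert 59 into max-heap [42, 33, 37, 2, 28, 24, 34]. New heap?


Append 59: [42, 33, 37, 2, 28, 24, 34, 59]
Bubble up: swap idx 7(59) with idx 3(2); swap idx 3(59) with idx 1(33); swap idx 1(59) with idx 0(42)
Result: [59, 42, 37, 33, 28, 24, 34, 2]


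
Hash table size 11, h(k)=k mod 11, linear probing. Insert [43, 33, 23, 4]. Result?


Insertions: 43->slot 10; 33->slot 0; 23->slot 1; 4->slot 4
Table: [33, 23, None, None, 4, None, None, None, None, None, 43]


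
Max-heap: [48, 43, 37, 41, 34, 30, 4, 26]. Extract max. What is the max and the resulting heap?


Max = 48
Replace root with last, heapify down
Resulting heap: [43, 41, 37, 26, 34, 30, 4]


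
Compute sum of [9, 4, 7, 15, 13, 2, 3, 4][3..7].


Prefix sums: [0, 9, 13, 20, 35, 48, 50, 53, 57]
Sum[3..7] = prefix[8] - prefix[3] = 57 - 20 = 37


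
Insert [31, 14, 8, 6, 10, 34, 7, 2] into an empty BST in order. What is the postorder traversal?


Root = 31; build tree by BST insertion.
Postorder traversal: [2, 7, 6, 10, 8, 14, 34, 31]


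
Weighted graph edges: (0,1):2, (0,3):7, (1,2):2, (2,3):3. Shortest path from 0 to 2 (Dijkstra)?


Dijkstra from 0:
Distances: {0: 0, 1: 2, 2: 4, 3: 7}
Shortest distance to 2 = 4, path = [0, 1, 2]


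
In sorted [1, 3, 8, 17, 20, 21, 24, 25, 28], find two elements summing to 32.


Two pointers: lo=0, hi=8
Found pair: (8, 24) summing to 32


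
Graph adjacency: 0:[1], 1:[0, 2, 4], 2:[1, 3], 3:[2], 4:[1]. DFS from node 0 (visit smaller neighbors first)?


DFS stack-based: start with [0]
Visit order: [0, 1, 2, 3, 4]


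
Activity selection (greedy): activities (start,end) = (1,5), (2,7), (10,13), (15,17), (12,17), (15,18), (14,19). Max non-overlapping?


Greedy: pick earliest-ending, then skip overlaps.
Selected (3 activities): [(1, 5), (10, 13), (15, 17)]


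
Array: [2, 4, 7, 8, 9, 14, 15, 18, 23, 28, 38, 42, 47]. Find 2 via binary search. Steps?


Search for 2:
[0,12] mid=6 arr[6]=15
[0,5] mid=2 arr[2]=7
[0,1] mid=0 arr[0]=2
Total: 3 comparisons


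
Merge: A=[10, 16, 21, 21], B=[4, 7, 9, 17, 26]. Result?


Compare heads, take smaller each step.
Merged: [4, 7, 9, 10, 16, 17, 21, 21, 26]


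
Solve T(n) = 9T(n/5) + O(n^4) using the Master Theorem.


a=9, b=5, c=4. log_5(9)=1.365 < c=4. Case 3: O(n^c) = O(n^4)
Complexity: O(n^4)


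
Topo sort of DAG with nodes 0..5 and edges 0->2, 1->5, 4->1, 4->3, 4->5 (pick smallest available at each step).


Kahn's algorithm, process smallest node first
Order: [0, 2, 4, 1, 3, 5]


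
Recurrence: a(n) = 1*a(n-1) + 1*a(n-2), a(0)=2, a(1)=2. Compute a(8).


Build bottom-up:
...a(6)=26, a(7)=42, a(8)=1*42+1*26=68


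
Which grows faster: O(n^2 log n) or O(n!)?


n^2 log n grows slower than factorial
O(n^2 log n) is asymptotically smaller; O(n!) grows faster


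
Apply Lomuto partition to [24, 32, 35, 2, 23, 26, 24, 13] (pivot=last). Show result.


Elements <= 13 go left of pivot.
Result: [2, 13, 35, 24, 23, 26, 24, 32], pivot at index 1


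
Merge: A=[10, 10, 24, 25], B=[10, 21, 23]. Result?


Compare heads, take smaller each step.
Merged: [10, 10, 10, 21, 23, 24, 25]


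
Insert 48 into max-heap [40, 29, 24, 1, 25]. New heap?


Append 48: [40, 29, 24, 1, 25, 48]
Bubble up: swap idx 5(48) with idx 2(24); swap idx 2(48) with idx 0(40)
Result: [48, 29, 40, 1, 25, 24]


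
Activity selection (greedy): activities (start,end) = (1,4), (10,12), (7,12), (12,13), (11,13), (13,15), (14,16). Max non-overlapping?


Greedy: pick earliest-ending, then skip overlaps.
Selected (4 activities): [(1, 4), (10, 12), (12, 13), (13, 15)]


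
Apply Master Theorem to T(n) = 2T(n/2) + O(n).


a=2, b=2, c=1. log_2(2)=1 = c=1. Case 2: O(n^c log n) = O(n log n)
Complexity: O(n log n)


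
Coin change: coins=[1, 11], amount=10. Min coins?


dp[0]=0; dp[i]=1+min(dp[i-c] for c in coins)
...dp[5]=5, dp[6]=6, dp[7]=7, dp[8]=8, dp[9]=9, dp[10]=10
Minimum coins for 10 = 10


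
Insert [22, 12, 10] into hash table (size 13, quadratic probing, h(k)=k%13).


Insertions: 22->slot 9; 12->slot 12; 10->slot 10
Table: [None, None, None, None, None, None, None, None, None, 22, 10, None, 12]


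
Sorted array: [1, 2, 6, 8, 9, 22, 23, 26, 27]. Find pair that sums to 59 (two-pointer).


Two pointers: lo=0, hi=8
No pair sums to 59


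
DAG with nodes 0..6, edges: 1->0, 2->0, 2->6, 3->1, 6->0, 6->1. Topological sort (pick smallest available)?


Kahn's algorithm, process smallest node first
Order: [2, 3, 4, 5, 6, 1, 0]


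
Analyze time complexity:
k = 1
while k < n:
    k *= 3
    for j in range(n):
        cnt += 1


Per nesting level: O(log n) * O(n) = O(n log n)
Complexity: O(n log n)


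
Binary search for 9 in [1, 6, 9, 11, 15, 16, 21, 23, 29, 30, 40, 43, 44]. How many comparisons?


Search for 9:
[0,12] mid=6 arr[6]=21
[0,5] mid=2 arr[2]=9
Total: 2 comparisons


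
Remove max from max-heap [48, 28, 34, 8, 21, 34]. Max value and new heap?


Max = 48
Replace root with last, heapify down
Resulting heap: [34, 28, 34, 8, 21]


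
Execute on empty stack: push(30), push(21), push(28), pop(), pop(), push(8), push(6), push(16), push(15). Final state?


push(30) -> [30]
push(21) -> [30, 21]
push(28) -> [30, 21, 28]
pop() returns 28 -> [30, 21]
pop() returns 21 -> [30]
push(8) -> [30, 8]
push(6) -> [30, 8, 6]
push(16) -> [30, 8, 6, 16]
push(15) -> [30, 8, 6, 16, 15]
Final stack (bottom to top): [30, 8, 6, 16, 15]


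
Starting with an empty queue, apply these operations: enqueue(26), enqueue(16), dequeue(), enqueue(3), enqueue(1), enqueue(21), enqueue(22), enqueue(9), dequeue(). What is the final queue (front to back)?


enqueue(26) -> [26]
enqueue(16) -> [26, 16]
dequeue() returns 26 -> [16]
enqueue(3) -> [16, 3]
enqueue(1) -> [16, 3, 1]
enqueue(21) -> [16, 3, 1, 21]
enqueue(22) -> [16, 3, 1, 21, 22]
enqueue(9) -> [16, 3, 1, 21, 22, 9]
dequeue() returns 16 -> [3, 1, 21, 22, 9]
Final queue (front to back): [3, 1, 21, 22, 9]


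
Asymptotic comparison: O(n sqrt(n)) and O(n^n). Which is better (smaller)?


n^1.5 grows slower than n^n
O(n sqrt(n)) is asymptotically smaller; O(n^n) grows faster


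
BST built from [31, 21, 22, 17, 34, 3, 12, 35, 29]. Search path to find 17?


BST root = 31
Search for 17: compare at each node
Path: [31, 21, 17]


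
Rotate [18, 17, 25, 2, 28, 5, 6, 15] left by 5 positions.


Left rotate by 5: [5, 6, 15, 18, 17, 25, 2, 28]


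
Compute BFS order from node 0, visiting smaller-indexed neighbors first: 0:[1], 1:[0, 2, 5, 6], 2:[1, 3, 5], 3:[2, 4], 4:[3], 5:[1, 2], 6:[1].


BFS queue: start with [0]
Visit order: [0, 1, 2, 5, 6, 3, 4]


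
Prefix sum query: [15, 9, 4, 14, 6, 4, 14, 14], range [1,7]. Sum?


Prefix sums: [0, 15, 24, 28, 42, 48, 52, 66, 80]
Sum[1..7] = prefix[8] - prefix[1] = 80 - 15 = 65


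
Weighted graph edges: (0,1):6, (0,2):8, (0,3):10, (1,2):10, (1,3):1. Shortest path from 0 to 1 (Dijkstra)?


Dijkstra from 0:
Distances: {0: 0, 1: 6, 2: 8, 3: 7}
Shortest distance to 1 = 6, path = [0, 1]


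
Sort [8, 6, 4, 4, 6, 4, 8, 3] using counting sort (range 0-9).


Count array: [0, 0, 0, 1, 3, 0, 2, 0, 2, 0]
Reconstruct: [3, 4, 4, 4, 6, 6, 8, 8]


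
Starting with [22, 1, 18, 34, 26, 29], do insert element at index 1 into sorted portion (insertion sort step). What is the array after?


After one pass: [1, 22, 18, 34, 26, 29]


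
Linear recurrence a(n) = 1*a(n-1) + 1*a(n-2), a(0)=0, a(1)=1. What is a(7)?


Build bottom-up:
...a(5)=5, a(6)=8, a(7)=1*8+1*5=13


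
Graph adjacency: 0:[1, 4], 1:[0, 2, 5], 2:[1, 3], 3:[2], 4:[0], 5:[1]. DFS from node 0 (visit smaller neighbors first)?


DFS stack-based: start with [0]
Visit order: [0, 1, 2, 3, 5, 4]


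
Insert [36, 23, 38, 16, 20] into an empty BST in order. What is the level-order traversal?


Root = 36; build tree by BST insertion.
Level-Order traversal: [36, 23, 38, 16, 20]


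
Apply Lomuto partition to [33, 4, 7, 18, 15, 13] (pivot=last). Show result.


Elements <= 13 go left of pivot.
Result: [4, 7, 13, 18, 15, 33], pivot at index 2


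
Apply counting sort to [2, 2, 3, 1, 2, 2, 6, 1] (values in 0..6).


Count array: [0, 2, 4, 1, 0, 0, 1]
Reconstruct: [1, 1, 2, 2, 2, 2, 3, 6]


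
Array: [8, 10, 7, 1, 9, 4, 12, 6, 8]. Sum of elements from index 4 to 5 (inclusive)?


Prefix sums: [0, 8, 18, 25, 26, 35, 39, 51, 57, 65]
Sum[4..5] = prefix[6] - prefix[4] = 39 - 26 = 13


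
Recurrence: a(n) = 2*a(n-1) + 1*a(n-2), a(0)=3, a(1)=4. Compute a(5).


Build bottom-up:
...a(3)=26, a(4)=63, a(5)=2*63+1*26=152


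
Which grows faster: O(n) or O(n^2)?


linear grows slower than quadratic
O(n) is asymptotically smaller; O(n^2) grows faster


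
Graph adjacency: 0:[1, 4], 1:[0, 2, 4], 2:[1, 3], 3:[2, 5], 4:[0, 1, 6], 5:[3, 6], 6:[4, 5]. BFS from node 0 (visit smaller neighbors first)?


BFS queue: start with [0]
Visit order: [0, 1, 4, 2, 6, 3, 5]


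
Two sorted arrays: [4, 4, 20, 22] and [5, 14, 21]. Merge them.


Compare heads, take smaller each step.
Merged: [4, 4, 5, 14, 20, 21, 22]


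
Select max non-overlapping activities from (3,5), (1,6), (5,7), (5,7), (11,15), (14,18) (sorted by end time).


Greedy: pick earliest-ending, then skip overlaps.
Selected (3 activities): [(3, 5), (5, 7), (11, 15)]


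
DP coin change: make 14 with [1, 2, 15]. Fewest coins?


dp[0]=0; dp[i]=1+min(dp[i-c] for c in coins)
...dp[9]=5, dp[10]=5, dp[11]=6, dp[12]=6, dp[13]=7, dp[14]=7
Minimum coins for 14 = 7


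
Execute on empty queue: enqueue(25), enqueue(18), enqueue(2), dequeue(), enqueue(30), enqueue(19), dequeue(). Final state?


enqueue(25) -> [25]
enqueue(18) -> [25, 18]
enqueue(2) -> [25, 18, 2]
dequeue() returns 25 -> [18, 2]
enqueue(30) -> [18, 2, 30]
enqueue(19) -> [18, 2, 30, 19]
dequeue() returns 18 -> [2, 30, 19]
Final queue (front to back): [2, 30, 19]


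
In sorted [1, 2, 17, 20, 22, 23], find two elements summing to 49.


Two pointers: lo=0, hi=5
No pair sums to 49


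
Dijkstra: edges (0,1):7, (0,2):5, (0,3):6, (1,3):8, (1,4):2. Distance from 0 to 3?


Dijkstra from 0:
Distances: {0: 0, 1: 7, 2: 5, 3: 6, 4: 9}
Shortest distance to 3 = 6, path = [0, 3]


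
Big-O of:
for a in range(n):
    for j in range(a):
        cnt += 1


Per nesting level: O(n) * O(n) [triangular over a] = O(n^2)
Complexity: O(n^2)


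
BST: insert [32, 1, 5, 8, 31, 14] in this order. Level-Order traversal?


Root = 32; build tree by BST insertion.
Level-Order traversal: [32, 1, 5, 8, 31, 14]


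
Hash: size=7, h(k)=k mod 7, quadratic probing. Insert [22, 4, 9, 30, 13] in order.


Insertions: 22->slot 1; 4->slot 4; 9->slot 2; 30->slot 3; 13->slot 6
Table: [None, 22, 9, 30, 4, None, 13]


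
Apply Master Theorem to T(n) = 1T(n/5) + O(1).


a=1, b=5, c=0. log_5(1)=0 = c=0. Case 2: O(n^c log n) = O(log n)
Complexity: O(log n)


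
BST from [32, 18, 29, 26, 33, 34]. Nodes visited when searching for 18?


BST root = 32
Search for 18: compare at each node
Path: [32, 18]


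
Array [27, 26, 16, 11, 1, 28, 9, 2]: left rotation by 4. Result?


Left rotate by 4: [1, 28, 9, 2, 27, 26, 16, 11]


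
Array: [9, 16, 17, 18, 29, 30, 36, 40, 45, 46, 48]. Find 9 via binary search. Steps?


Search for 9:
[0,10] mid=5 arr[5]=30
[0,4] mid=2 arr[2]=17
[0,1] mid=0 arr[0]=9
Total: 3 comparisons


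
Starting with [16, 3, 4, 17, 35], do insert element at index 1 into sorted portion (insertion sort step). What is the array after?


After one pass: [3, 16, 4, 17, 35]


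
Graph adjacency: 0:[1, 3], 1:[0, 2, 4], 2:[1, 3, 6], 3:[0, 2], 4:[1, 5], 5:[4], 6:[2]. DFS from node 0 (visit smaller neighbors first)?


DFS stack-based: start with [0]
Visit order: [0, 1, 2, 3, 6, 4, 5]


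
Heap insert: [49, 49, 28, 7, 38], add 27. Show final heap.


Append 27: [49, 49, 28, 7, 38, 27]
Bubble up: no swaps needed
Result: [49, 49, 28, 7, 38, 27]


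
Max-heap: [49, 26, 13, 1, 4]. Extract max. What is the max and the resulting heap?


Max = 49
Replace root with last, heapify down
Resulting heap: [26, 4, 13, 1]


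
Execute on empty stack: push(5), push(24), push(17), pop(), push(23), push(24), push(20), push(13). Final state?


push(5) -> [5]
push(24) -> [5, 24]
push(17) -> [5, 24, 17]
pop() returns 17 -> [5, 24]
push(23) -> [5, 24, 23]
push(24) -> [5, 24, 23, 24]
push(20) -> [5, 24, 23, 24, 20]
push(13) -> [5, 24, 23, 24, 20, 13]
Final stack (bottom to top): [5, 24, 23, 24, 20, 13]
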